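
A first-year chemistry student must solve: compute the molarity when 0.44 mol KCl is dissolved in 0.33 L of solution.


M = n/V = 0.44/0.33 = 1.333 mol/L

1.333 M


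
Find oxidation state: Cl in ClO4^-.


x + 4(-2) = -1, so x = +7
Oxidation number: +7

+7


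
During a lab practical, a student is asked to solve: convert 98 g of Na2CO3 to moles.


M(Na2CO3) = 105.99 g/mol
n = mass/M = 98/105.99 = 0.9246 mol

0.9246 mol


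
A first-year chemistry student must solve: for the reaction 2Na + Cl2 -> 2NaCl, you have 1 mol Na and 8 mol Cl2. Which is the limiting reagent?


Mole ratio available / coefficient:
  Na: 1/2 = 0.500
  Cl2: 8/1 = 8.000
Smaller ratio is limiting.

Na


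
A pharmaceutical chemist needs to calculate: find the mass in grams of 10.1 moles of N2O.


M(N2O) = 44.02 g/mol
mass = n × M = 10.1 × 44.02 = 444.60 g

444.60 g


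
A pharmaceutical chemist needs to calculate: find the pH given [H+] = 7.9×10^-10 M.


pH = -log10([H+]) = -log10(7.9×10^-10)
= 10 - log10(7.9)
= 10 - 0.9
= 9.1

9.1


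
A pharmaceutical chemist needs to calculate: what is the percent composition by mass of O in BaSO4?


M(BaSO4) = 1×137.33 + 1×32.07 + 4×16.0 = 233.40 g/mol
Mass of O = 4 × 16.0 = 64.00 g/mol
% O = 64.00/233.40 × 100 = 27.42%

27.42%


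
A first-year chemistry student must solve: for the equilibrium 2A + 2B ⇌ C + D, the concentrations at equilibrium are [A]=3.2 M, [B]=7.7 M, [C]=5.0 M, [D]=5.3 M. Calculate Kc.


Kc = [C][D]/([A]^2[B]^2)
= (5.0^1 × 5.3^1)/(3.2^2 × 7.7^2)
= 26.5/607.1296
= 0.04365

0.04365


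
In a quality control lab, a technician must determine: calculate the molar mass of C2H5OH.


M(C2H5OH) = 2×12.01 + 6×1.008 + 1×16.0
= 24.02 + 6.05 + 16.0
= 46.07 g/mol

46.07 g/mol


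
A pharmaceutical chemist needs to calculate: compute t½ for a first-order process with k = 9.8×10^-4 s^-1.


t½ = ln2/k = 0.693147/(9.8×10^-4 s^-1)
= 707.3 s

707.3 s


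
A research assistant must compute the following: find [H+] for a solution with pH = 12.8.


[H+] = 10^(-pH) = 10^(-12.8)
= 1.58×10^-13 M

1.58×10^-13 M


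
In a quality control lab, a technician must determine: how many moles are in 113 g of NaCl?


M(NaCl) = 58.44 g/mol
n = mass/M = 113/58.44 = 1.9336 mol

1.9336 mol


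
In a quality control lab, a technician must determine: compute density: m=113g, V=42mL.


ρ = mass/volume
= 113/42
= 2.69 g/mL

2.69 g/mL


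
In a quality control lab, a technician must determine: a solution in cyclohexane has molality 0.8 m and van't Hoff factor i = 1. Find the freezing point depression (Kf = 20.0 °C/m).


ΔTf = Kf × m × i
= 20.0 × 0.8 × 1
= 16.0 °C

16.0 °C


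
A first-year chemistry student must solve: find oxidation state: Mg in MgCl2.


Group 2 metal: +2
Oxidation number: +2

+2


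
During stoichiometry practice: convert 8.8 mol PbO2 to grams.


M(PbO2) = 239.2 g/mol
mass = n × M = 8.8 × 239.2 = 2104.96 g

2104.96 g


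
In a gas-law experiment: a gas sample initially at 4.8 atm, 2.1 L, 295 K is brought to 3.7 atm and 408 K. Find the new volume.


P1V1/T1 = P2V2/T2
V2 = P1V1T2/(T1P2)
= 4.8×2.1×408/(295×3.7)
= 3.768 L

3.768 L


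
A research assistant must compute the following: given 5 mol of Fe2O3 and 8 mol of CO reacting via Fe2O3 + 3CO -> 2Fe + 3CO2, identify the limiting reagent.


Mole ratio available / coefficient:
  Fe2O3: 5/1 = 5.000
  CO: 8/3 = 2.667
Smaller ratio is limiting.

CO


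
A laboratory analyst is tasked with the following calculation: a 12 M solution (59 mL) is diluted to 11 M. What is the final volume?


C1V1 = C2V2
12 × 59 = 11 × V2
V2 = 708/11 = 64.36 mL

64.36 mL


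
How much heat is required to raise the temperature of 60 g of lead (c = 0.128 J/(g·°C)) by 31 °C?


q = mcΔT = 60 × 0.128 × 31
= 238.08 J

238.08 J


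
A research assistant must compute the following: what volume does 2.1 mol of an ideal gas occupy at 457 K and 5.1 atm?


PV = nRT  (R = 0.08206 L·atm/(mol·K))
V = nRT/P = 2.1×0.08206×457/5.1
= 15.442 L

15.442 L


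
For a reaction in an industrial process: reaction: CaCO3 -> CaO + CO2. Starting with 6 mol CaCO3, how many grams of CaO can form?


Mole ratio CaO:CaCO3 = 1:1
n(CaO) = 6 × 1/1 = 6.000 mol
mass = 6.000 × 56.08 = 336.48 g

336.48 g


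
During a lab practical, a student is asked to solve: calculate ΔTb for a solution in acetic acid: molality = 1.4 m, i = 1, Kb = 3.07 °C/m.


ΔTb = Kb × m × i
= 3.07 × 1.4 × 1
= 4.298 °C

4.298 °C


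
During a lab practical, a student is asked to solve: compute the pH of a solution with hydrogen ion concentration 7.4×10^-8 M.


pH = -log10([H+]) = -log10(7.4×10^-8)
= 8 - log10(7.4)
= 8 - 0.87
= 7.13

7.13


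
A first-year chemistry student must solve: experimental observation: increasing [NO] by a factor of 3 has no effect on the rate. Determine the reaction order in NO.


rate ∝ [NO]^n
rate ∝ [NO]^0
Order in NO: 0

0


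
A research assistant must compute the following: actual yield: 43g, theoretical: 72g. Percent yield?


% yield = actual/theoretical × 100
= 43/72 × 100
= 59.72%

59.72%


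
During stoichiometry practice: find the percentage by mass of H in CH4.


M(CH4) = 1×12.01 + 4×1.008 = 16.042 g/mol
Mass of H = 4 × 1.008 = 4.032 g/mol
% H = 4.032/16.042 × 100 = 25.13%

25.13%


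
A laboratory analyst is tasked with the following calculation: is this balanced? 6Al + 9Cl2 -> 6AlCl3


Equation: 6Al + 9Cl2 -> 6AlCl3
Check atoms: Al: 6=6, Cl: 18=18
Balanced

Yes, balanced


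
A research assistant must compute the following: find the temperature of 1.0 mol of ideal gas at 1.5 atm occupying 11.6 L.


PV = nRT  (R = 0.08206 L·atm/(mol·K))
T = PV/(nR) = 1.5×11.6/(1.0×0.08206)
= 17.40/0.082060
= 212.04 K

212.04 K


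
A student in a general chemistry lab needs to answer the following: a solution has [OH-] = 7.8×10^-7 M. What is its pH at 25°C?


pOH = -log10([OH-]) = -log10(7.8×10^-7)
= 7 - log10(7.8) = 6.11
pH = 14 - pOH = 14 - 6.11 = 7.89

7.89


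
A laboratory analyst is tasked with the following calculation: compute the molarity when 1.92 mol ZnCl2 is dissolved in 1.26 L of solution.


M = n/V = 1.92/1.26 = 1.524 mol/L

1.524 M


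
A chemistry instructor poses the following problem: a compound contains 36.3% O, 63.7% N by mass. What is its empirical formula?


Assume 100 g sample. Moles of each element:
  O: 36.3/16.0 = 2.269 mol
  N: 63.7/14.01 = 4.547 mol
Divide by smallest (2.269):
  O: 2.269/2.269 = 1.0
  N: 4.547/2.269 = 2.0
Empirical formula: N2O

N2O


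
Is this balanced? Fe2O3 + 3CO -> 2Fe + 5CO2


Equation: Fe2O3 + 3CO -> 2Fe + 5CO2
Check atoms: C: 3≠5, Fe: 2=2, O: 6≠10
Not balanced

No, not balanced


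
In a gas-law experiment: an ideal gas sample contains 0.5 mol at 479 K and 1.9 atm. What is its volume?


PV = nRT  (R = 0.08206 L·atm/(mol·K))
V = nRT/P = 0.5×0.08206×479/1.9
= 10.344 L

10.344 L


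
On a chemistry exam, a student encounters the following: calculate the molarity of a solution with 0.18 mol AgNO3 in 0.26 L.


M = n/V = 0.18/0.26 = 0.692 mol/L

0.692 M


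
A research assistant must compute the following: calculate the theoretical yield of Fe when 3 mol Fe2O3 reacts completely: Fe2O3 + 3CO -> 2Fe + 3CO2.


Mole ratio Fe:Fe2O3 = 2:1
n(Fe) = 3 × 2/1 = 6.000 mol
mass = 6.000 × 55.85 = 335.1 g

335.1 g


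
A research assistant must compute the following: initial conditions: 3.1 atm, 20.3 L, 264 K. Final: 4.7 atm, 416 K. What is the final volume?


P1V1/T1 = P2V2/T2
V2 = P1V1T2/(T1P2)
= 3.1×20.3×416/(264×4.7)
= 21.098 L

21.098 L


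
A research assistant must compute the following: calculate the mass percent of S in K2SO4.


M(K2SO4) = 2×39.1 + 1×32.07 + 4×16.0 = 174.27 g/mol
Mass of S = 1 × 32.07 = 32.07 g/mol
% S = 32.07/174.27 × 100 = 18.40%

18.40%


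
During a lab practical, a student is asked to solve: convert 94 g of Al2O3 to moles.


M(Al2O3) = 101.96 g/mol
n = mass/M = 94/101.96 = 0.9219 mol

0.9219 mol


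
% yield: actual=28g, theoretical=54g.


% yield = actual/theoretical × 100
= 28/54 × 100
= 51.85%

51.85%


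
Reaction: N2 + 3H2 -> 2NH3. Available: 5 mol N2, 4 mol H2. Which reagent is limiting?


Mole ratio available / coefficient:
  N2: 5/1 = 5.000
  H2: 4/3 = 1.333
Smaller ratio is limiting.

H2


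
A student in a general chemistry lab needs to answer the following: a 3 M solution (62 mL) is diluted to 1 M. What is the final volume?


C1V1 = C2V2
3 × 62 = 1 × V2
V2 = 186/1 = 186.0 mL

186.0 mL


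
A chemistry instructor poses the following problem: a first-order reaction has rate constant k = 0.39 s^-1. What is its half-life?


t½ = ln2/k = 0.693147/(0.39 s^-1)
= 1.777 s

1.777 s


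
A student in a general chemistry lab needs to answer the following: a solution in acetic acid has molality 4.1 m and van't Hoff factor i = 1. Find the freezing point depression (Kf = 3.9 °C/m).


ΔTf = Kf × m × i
= 3.9 × 4.1 × 1
= 15.99 °C

15.99 °C


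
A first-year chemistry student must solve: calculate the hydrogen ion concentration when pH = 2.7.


[H+] = 10^(-pH) = 10^(-2.7)
= 2.0×10^-3 M

2.0×10^-3 M


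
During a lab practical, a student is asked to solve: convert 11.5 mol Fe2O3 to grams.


M(Fe2O3) = 159.7 g/mol
mass = n × M = 11.5 × 159.7 = 1836.55 g

1836.55 g


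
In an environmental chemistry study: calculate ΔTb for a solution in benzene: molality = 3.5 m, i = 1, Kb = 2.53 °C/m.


ΔTb = Kb × m × i
= 2.53 × 3.5 × 1
= 8.855 °C

8.855 °C


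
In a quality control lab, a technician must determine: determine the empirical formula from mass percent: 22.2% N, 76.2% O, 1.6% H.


Assume 100 g sample. Moles of each element:
  N: 22.2/14.01 = 1.585 mol
  O: 76.2/16.0 = 4.763 mol
  H: 1.6/1.008 = 1.587 mol
Divide by smallest (1.585):
  N: 1.585/1.585 = 1.0
  O: 4.763/1.585 = 3.01
  H: 1.587/1.585 = 1.0
Empirical formula: HNO3

HNO3


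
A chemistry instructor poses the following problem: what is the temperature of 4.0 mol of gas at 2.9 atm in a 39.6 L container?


PV = nRT  (R = 0.08206 L·atm/(mol·K))
T = PV/(nR) = 2.9×39.6/(4.0×0.08206)
= 114.84/0.328240
= 349.87 K

349.87 K


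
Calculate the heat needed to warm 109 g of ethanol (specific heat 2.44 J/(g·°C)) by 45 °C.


q = mcΔT = 109 × 2.44 × 45
= 11968.20 J

11968.20 J


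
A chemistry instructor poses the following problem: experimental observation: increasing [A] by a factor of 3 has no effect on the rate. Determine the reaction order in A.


rate ∝ [A]^n
rate ∝ [A]^0
Order in A: 0

0


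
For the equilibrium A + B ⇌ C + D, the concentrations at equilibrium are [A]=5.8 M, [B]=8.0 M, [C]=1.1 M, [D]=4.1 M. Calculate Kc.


Kc = [C][D]/([A][B])
= (1.1^1 × 4.1^1)/(5.8^1 × 8.0^1)
= 4.51/46.4
= 0.09720

0.09720


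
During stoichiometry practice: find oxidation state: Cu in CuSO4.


Sulfate is -2, so Cu = +2
Oxidation number: +2

+2


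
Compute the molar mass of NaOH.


M(NaOH) = 1×22.99 + 1×16.0 + 1×1.008
= 22.99 + 16.0 + 1.01
= 40.0 g/mol

40.0 g/mol


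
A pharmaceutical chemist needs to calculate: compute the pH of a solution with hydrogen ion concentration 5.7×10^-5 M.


pH = -log10([H+]) = -log10(5.7×10^-5)
= 5 - log10(5.7)
= 5 - 0.76
= 4.24

4.24


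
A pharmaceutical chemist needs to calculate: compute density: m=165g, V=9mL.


ρ = mass/volume
= 165/9
= 18.333 g/mL

18.333 g/mL


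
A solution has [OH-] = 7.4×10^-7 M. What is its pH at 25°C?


pOH = -log10([OH-]) = -log10(7.4×10^-7)
= 7 - log10(7.4) = 6.13
pH = 14 - pOH = 14 - 6.13 = 7.87

7.87


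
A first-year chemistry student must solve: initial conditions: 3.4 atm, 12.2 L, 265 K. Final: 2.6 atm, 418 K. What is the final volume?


P1V1/T1 = P2V2/T2
V2 = P1V1T2/(T1P2)
= 3.4×12.2×418/(265×2.6)
= 25.165 L

25.165 L


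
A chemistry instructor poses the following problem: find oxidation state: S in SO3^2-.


x + 3(-2) = -2, so x = +4
Oxidation number: +4

+4


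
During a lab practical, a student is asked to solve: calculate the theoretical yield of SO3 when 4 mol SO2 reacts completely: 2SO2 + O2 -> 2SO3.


Mole ratio SO3:SO2 = 2:2
n(SO3) = 4 × 2/2 = 4.000 mol
mass = 4.000 × 80.07 = 320.28 g

320.28 g


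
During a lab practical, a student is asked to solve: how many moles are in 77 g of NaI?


M(NaI) = 149.89 g/mol
n = mass/M = 77/149.89 = 0.5137 mol

0.5137 mol


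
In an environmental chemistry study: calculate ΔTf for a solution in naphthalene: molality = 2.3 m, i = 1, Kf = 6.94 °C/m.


ΔTf = Kf × m × i
= 6.94 × 2.3 × 1
= 15.962 °C

15.962 °C


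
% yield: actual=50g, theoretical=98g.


% yield = actual/theoretical × 100
= 50/98 × 100
= 51.02%

51.02%


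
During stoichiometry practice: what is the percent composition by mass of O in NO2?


M(NO2) = 1×14.01 + 2×16.0 = 46.01 g/mol
Mass of O = 2 × 16.0 = 32.00 g/mol
% O = 32.00/46.01 × 100 = 69.55%

69.55%


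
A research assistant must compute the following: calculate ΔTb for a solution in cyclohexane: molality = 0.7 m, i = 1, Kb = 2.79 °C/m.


ΔTb = Kb × m × i
= 2.79 × 0.7 × 1
= 1.953 °C

1.953 °C


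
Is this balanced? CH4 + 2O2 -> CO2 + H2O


Equation: CH4 + 2O2 -> CO2 + H2O
Check atoms: C: 1=1, H: 4≠2, O: 4≠3
Not balanced

No, not balanced


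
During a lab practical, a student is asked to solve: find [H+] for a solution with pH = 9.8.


[H+] = 10^(-pH) = 10^(-9.8)
= 1.58×10^-10 M

1.58×10^-10 M


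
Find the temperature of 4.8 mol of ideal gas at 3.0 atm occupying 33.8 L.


PV = nRT  (R = 0.08206 L·atm/(mol·K))
T = PV/(nR) = 3.0×33.8/(4.8×0.08206)
= 101.40/0.393888
= 257.43 K

257.43 K


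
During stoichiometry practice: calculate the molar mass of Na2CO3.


M(Na2CO3) = 2×22.99 + 1×12.01 + 3×16.0
= 45.98 + 12.01 + 48.0
= 105.99 g/mol

105.99 g/mol


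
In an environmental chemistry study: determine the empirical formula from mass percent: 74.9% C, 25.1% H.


Assume 100 g sample. Moles of each element:
  C: 74.9/12.01 = 6.236 mol
  H: 25.1/1.008 = 24.901 mol
Divide by smallest (6.236):
  C: 6.236/6.236 = 1.0
  H: 24.901/6.236 = 3.99
Empirical formula: CH4

CH4


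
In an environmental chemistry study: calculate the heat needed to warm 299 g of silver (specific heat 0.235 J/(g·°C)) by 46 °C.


q = mcΔT = 299 × 0.235 × 46
= 3232.19 J

3232.19 J


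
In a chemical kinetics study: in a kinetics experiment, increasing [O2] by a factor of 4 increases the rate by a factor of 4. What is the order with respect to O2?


rate ∝ [O2]^n
4^n = 4 → n = 1
Order in O2: 1

1


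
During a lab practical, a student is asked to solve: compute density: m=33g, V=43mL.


ρ = mass/volume
= 33/43
= 0.767 g/mL

0.767 g/mL


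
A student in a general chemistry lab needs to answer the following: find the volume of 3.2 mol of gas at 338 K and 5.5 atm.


PV = nRT  (R = 0.08206 L·atm/(mol·K))
V = nRT/P = 3.2×0.08206×338/5.5
= 16.137 L

16.137 L


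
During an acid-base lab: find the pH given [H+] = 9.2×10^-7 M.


pH = -log10([H+]) = -log10(9.2×10^-7)
= 7 - log10(9.2)
= 7 - 0.96
= 6.04

6.04


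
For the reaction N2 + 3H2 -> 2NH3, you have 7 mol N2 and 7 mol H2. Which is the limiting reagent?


Mole ratio available / coefficient:
  N2: 7/1 = 7.000
  H2: 7/3 = 2.333
Smaller ratio is limiting.

H2


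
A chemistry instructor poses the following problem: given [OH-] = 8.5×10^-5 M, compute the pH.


pOH = -log10([OH-]) = -log10(8.5×10^-5)
= 5 - log10(8.5) = 4.07
pH = 14 - pOH = 14 - 4.07 = 9.93

9.93


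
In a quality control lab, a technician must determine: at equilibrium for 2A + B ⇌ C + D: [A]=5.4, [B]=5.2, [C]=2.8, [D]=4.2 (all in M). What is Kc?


Kc = [C][D]/([A]^2[B])
= (2.8^1 × 4.2^1)/(5.4^2 × 5.2^1)
= 11.76/151.632
= 0.07756

0.07756


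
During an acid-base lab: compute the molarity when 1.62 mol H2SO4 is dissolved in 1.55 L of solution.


M = n/V = 1.62/1.55 = 1.045 mol/L

1.045 M


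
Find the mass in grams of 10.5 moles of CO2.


M(CO2) = 44.01 g/mol
mass = n × M = 10.5 × 44.01 = 462.11 g

462.11 g


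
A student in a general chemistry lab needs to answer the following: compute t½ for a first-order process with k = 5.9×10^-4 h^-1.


t½ = ln2/k = 0.693147/(5.9×10^-4 h^-1)
= 1175 h

1175 h


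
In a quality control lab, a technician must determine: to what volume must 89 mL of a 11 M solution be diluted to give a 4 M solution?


C1V1 = C2V2
11 × 89 = 4 × V2
V2 = 979/4 = 244.75 mL

244.75 mL


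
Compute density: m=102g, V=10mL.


ρ = mass/volume
= 102/10
= 10.2 g/mL

10.2 g/mL


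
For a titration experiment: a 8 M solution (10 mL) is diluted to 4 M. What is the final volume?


C1V1 = C2V2
8 × 10 = 4 × V2
V2 = 80/4 = 20.0 mL

20.0 mL


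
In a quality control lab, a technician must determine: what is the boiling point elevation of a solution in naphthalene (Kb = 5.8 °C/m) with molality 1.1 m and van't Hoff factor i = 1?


ΔTb = Kb × m × i
= 5.8 × 1.1 × 1
= 6.38 °C

6.38 °C


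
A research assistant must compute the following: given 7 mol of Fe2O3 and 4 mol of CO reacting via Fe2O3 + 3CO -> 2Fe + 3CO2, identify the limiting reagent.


Mole ratio available / coefficient:
  Fe2O3: 7/1 = 7.000
  CO: 4/3 = 1.333
Smaller ratio is limiting.

CO


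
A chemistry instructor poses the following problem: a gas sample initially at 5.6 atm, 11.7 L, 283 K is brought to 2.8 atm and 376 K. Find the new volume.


P1V1/T1 = P2V2/T2
V2 = P1V1T2/(T1P2)
= 5.6×11.7×376/(283×2.8)
= 31.09 L

31.09 L


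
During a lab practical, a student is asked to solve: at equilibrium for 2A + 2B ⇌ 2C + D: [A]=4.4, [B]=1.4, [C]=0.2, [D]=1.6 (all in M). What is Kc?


Kc = [C]^2[D]/([A]^2[B]^2)
= (0.2^2 × 1.6^1)/(4.4^2 × 1.4^2)
= 0.064/37.9456
= 0.001687

0.001687


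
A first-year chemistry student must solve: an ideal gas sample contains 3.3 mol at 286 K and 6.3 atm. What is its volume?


PV = nRT  (R = 0.08206 L·atm/(mol·K))
V = nRT/P = 3.3×0.08206×286/6.3
= 12.293 L

12.293 L


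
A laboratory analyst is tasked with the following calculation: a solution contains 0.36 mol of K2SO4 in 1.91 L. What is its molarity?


M = n/V = 0.36/1.91 = 0.188 mol/L

0.188 M


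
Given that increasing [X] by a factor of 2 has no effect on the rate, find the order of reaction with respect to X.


rate ∝ [X]^n
rate ∝ [X]^0
Order in X: 0

0


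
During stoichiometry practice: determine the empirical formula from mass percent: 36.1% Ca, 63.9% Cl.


Assume 100 g sample. Moles of each element:
  Ca: 36.1/40.08 = 0.901 mol
  Cl: 63.9/35.45 = 1.803 mol
Divide by smallest (0.901):
  Ca: 0.901/0.901 = 1.0
  Cl: 1.803/0.901 = 2.0
Empirical formula: CaCl2

CaCl2


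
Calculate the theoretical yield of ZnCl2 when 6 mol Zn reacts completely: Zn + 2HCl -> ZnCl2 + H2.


Mole ratio ZnCl2:Zn = 1:1
n(ZnCl2) = 6 × 1/1 = 6.000 mol
mass = 6.000 × 136.28 = 817.68 g

817.68 g


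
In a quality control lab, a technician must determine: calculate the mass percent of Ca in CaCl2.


M(CaCl2) = 1×40.08 + 2×35.45 = 110.98 g/mol
Mass of Ca = 1 × 40.08 = 40.08 g/mol
% Ca = 40.08/110.98 × 100 = 36.11%

36.11%


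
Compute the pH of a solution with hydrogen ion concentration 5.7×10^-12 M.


pH = -log10([H+]) = -log10(5.7×10^-12)
= 12 - log10(5.7)
= 12 - 0.76
= 11.24

11.24


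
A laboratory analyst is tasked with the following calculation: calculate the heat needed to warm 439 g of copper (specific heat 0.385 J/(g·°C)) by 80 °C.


q = mcΔT = 439 × 0.385 × 80
= 13521.20 J

13521.20 J


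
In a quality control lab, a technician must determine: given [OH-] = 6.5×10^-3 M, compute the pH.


pOH = -log10([OH-]) = -log10(6.5×10^-3)
= 3 - log10(6.5) = 2.19
pH = 14 - pOH = 14 - 2.19 = 11.81

11.81


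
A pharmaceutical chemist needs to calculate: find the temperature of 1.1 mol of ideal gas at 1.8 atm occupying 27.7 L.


PV = nRT  (R = 0.08206 L·atm/(mol·K))
T = PV/(nR) = 1.8×27.7/(1.1×0.08206)
= 49.86/0.090266
= 552.37 K

552.37 K


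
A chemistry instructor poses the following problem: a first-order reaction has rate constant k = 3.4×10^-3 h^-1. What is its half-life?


t½ = ln2/k = 0.693147/(3.4×10^-3 h^-1)
= 203.9 h

203.9 h


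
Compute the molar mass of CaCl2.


M(CaCl2) = 1×40.08 + 2×35.45
= 40.08 + 70.9
= 110.98 g/mol

110.98 g/mol


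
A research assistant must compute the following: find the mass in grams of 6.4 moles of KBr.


M(KBr) = 119.0 g/mol
mass = n × M = 6.4 × 119.0 = 761.60 g

761.60 g


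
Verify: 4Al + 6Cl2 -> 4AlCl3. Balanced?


Equation: 4Al + 6Cl2 -> 4AlCl3
Check atoms: Al: 4=4, Cl: 12=12
Balanced

Yes, balanced


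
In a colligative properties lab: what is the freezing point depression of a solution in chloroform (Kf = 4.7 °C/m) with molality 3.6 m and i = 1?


ΔTf = Kf × m × i
= 4.7 × 3.6 × 1
= 16.92 °C

16.92 °C


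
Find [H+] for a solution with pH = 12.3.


[H+] = 10^(-pH) = 10^(-12.3)
= 5.01×10^-13 M

5.01×10^-13 M


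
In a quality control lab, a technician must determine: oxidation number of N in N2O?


2x + (-2) = 0, so x = +1
Oxidation number: +1

+1


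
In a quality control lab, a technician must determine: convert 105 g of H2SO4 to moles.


M(H2SO4) = 98.09 g/mol
n = mass/M = 105/98.09 = 1.0704 mol

1.0704 mol


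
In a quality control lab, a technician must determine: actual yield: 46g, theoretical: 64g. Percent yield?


% yield = actual/theoretical × 100
= 46/64 × 100
= 71.88%

71.88%


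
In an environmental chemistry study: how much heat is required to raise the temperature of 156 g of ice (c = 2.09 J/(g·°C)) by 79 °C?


q = mcΔT = 156 × 2.09 × 79
= 25757.16 J

25757.16 J


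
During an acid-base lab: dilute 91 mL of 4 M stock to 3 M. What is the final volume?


C1V1 = C2V2
4 × 91 = 3 × V2
V2 = 364/3 = 121.33 mL

121.33 mL


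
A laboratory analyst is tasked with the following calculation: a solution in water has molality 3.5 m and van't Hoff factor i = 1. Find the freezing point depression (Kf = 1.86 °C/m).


ΔTf = Kf × m × i
= 1.86 × 3.5 × 1
= 6.51 °C

6.51 °C


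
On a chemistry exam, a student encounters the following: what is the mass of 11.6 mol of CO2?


M(CO2) = 44.01 g/mol
mass = n × M = 11.6 × 44.01 = 510.52 g

510.52 g


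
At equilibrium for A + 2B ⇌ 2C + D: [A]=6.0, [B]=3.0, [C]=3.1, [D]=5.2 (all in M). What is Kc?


Kc = [C]^2[D]/([A][B]^2)
= (3.1^2 × 5.2^1)/(6.0^1 × 3.0^2)
= 49.972/54
= 0.9254

0.9254


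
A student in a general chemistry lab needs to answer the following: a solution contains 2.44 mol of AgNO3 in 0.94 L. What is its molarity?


M = n/V = 2.44/0.94 = 2.596 mol/L

2.596 M


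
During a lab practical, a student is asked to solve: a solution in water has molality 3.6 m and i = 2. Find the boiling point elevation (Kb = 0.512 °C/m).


ΔTb = Kb × m × i
= 0.512 × 3.6 × 2
= 3.6864 °C

3.6864 °C


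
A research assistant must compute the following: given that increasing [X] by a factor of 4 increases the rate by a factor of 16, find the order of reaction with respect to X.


rate ∝ [X]^n
4^n = 16 → n = 2
Order in X: 2

2


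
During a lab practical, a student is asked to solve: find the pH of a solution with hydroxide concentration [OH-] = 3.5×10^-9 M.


pOH = -log10([OH-]) = -log10(3.5×10^-9)
= 9 - log10(3.5) = 8.46
pH = 14 - pOH = 14 - 8.46 = 5.54

5.54


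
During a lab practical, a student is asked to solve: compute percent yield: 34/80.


% yield = actual/theoretical × 100
= 34/80 × 100
= 42.5%

42.5%


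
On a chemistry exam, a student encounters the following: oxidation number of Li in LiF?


Group 1 metal: +1
Oxidation number: +1

+1


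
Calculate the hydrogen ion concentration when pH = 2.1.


[H+] = 10^(-pH) = 10^(-2.1)
= 7.94×10^-3 M

7.94×10^-3 M


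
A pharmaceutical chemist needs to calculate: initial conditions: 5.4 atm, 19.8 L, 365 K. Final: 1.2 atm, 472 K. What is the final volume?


P1V1/T1 = P2V2/T2
V2 = P1V1T2/(T1P2)
= 5.4×19.8×472/(365×1.2)
= 115.22 L

115.22 L


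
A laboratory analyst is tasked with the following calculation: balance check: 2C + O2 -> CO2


Equation: 2C + O2 -> CO2
Check atoms: C: 2≠1, O: 2=2
Not balanced

No, not balanced


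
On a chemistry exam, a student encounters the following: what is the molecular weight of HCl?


M(HCl) = 1×1.008 + 1×35.45
= 1.01 + 35.45
= 36.46 g/mol

36.46 g/mol


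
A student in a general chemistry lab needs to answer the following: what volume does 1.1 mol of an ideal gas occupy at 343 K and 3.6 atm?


PV = nRT  (R = 0.08206 L·atm/(mol·K))
V = nRT/P = 1.1×0.08206×343/3.6
= 8.6 L

8.6 L


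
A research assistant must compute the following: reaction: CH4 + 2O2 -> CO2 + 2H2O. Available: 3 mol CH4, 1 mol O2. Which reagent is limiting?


Mole ratio available / coefficient:
  CH4: 3/1 = 3.000
  O2: 1/2 = 0.500
Smaller ratio is limiting.

O2


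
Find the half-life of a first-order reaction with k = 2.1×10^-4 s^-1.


t½ = ln2/k = 0.693147/(2.1×10^-4 s^-1)
= 3301 s

3301 s


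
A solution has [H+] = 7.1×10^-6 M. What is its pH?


pH = -log10([H+]) = -log10(7.1×10^-6)
= 6 - log10(7.1)
= 6 - 0.85
= 5.15

5.15


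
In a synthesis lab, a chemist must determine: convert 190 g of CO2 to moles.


M(CO2) = 44.01 g/mol
n = mass/M = 190/44.01 = 4.3172 mol

4.3172 mol


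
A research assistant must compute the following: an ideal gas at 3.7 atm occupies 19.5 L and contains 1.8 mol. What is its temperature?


PV = nRT  (R = 0.08206 L·atm/(mol·K))
T = PV/(nR) = 3.7×19.5/(1.8×0.08206)
= 72.15/0.147708
= 488.46 K

488.46 K


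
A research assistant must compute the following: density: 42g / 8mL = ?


ρ = mass/volume
= 42/8
= 5.25 g/mL

5.25 g/mL


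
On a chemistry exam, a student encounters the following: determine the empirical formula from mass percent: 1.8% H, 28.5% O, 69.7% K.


Assume 100 g sample. Moles of each element:
  H: 1.8/1.008 = 1.786 mol
  O: 28.5/16.0 = 1.781 mol
  K: 69.7/39.1 = 1.783 mol
Divide by smallest (1.781):
  H: 1.786/1.781 = 1.0
  O: 1.781/1.781 = 1.0
  K: 1.783/1.781 = 1.0
Empirical formula: KOH

KOH


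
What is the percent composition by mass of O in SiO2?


M(SiO2) = 1×28.09 + 2×16.0 = 60.09 g/mol
Mass of O = 2 × 16.0 = 32.00 g/mol
% O = 32.00/60.09 × 100 = 53.25%

53.25%


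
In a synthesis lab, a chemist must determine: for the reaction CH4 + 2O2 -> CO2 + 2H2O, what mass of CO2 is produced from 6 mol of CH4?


Mole ratio CO2:CH4 = 1:1
n(CO2) = 6 × 1/1 = 6.000 mol
mass = 6.000 × 44.01 = 264.06 g

264.06 g


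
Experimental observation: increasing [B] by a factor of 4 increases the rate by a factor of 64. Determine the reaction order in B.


rate ∝ [B]^n
4^n = 64 → n = 3
Order in B: 3

3


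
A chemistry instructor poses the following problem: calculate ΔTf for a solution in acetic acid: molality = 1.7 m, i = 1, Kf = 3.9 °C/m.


ΔTf = Kf × m × i
= 3.9 × 1.7 × 1
= 6.63 °C

6.63 °C


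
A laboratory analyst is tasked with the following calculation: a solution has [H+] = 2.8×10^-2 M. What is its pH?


pH = -log10([H+]) = -log10(2.8×10^-2)
= 2 - log10(2.8)
= 2 - 0.45
= 1.55

1.55


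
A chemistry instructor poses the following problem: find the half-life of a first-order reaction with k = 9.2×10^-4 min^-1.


t½ = ln2/k = 0.693147/(9.2×10^-4 min^-1)
= 753.4 min

753.4 min


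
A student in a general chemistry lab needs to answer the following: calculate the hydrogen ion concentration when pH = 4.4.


[H+] = 10^(-pH) = 10^(-4.4)
= 3.98×10^-5 M

3.98×10^-5 M


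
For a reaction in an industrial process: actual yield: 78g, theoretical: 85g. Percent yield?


% yield = actual/theoretical × 100
= 78/85 × 100
= 91.76%

91.76%


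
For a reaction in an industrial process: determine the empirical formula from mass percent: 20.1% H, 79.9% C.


Assume 100 g sample. Moles of each element:
  H: 20.1/1.008 = 19.94 mol
  C: 79.9/12.01 = 6.653 mol
Divide by smallest (6.653):
  H: 19.94/6.653 = 3.0
  C: 6.653/6.653 = 1.0
Empirical formula: CH3

CH3


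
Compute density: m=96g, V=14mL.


ρ = mass/volume
= 96/14
= 6.857 g/mL

6.857 g/mL


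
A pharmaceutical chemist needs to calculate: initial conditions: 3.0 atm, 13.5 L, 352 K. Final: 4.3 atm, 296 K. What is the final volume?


P1V1/T1 = P2V2/T2
V2 = P1V1T2/(T1P2)
= 3.0×13.5×296/(352×4.3)
= 7.92 L

7.92 L


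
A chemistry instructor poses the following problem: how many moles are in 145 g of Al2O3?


M(Al2O3) = 101.96 g/mol
n = mass/M = 145/101.96 = 1.4221 mol

1.4221 mol


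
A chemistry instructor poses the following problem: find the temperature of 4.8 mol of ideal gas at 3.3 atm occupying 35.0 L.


PV = nRT  (R = 0.08206 L·atm/(mol·K))
T = PV/(nR) = 3.3×35.0/(4.8×0.08206)
= 115.50/0.393888
= 293.23 K

293.23 K


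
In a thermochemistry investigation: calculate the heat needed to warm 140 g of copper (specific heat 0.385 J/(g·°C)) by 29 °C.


q = mcΔT = 140 × 0.385 × 29
= 1563.10 J

1563.10 J


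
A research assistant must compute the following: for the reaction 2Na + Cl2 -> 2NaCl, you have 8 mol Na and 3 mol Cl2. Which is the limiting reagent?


Mole ratio available / coefficient:
  Na: 8/2 = 4.000
  Cl2: 3/1 = 3.000
Smaller ratio is limiting.

Cl2


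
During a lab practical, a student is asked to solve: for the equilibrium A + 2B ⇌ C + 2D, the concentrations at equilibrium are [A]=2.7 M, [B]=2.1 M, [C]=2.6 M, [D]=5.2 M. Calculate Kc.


Kc = [C][D]^2/([A][B]^2)
= (2.6^1 × 5.2^2)/(2.7^1 × 2.1^2)
= 70.304/11.907
= 5.904

5.904


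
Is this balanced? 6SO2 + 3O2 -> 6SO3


Equation: 6SO2 + 3O2 -> 6SO3
Check atoms: O: 18=18, S: 6=6
Balanced

Yes, balanced


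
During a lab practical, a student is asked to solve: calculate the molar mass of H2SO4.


M(H2SO4) = 2×1.008 + 1×32.07 + 4×16.0
= 2.02 + 32.07 + 64.0
= 98.09 g/mol

98.09 g/mol


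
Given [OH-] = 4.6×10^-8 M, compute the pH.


pOH = -log10([OH-]) = -log10(4.6×10^-8)
= 8 - log10(4.6) = 7.34
pH = 14 - pOH = 14 - 7.34 = 6.66

6.66


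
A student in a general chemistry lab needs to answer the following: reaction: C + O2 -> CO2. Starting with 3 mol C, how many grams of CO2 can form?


Mole ratio CO2:C = 1:1
n(CO2) = 3 × 1/1 = 3.000 mol
mass = 3.000 × 44.01 = 132.03 g

132.03 g


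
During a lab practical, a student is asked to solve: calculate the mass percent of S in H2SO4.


M(H2SO4) = 2×1.008 + 1×32.07 + 4×16.0 = 98.086 g/mol
Mass of S = 1 × 32.07 = 32.07 g/mol
% S = 32.07/98.086 × 100 = 32.70%

32.70%


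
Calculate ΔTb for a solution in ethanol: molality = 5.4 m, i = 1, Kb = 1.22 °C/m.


ΔTb = Kb × m × i
= 1.22 × 5.4 × 1
= 6.588 °C

6.588 °C


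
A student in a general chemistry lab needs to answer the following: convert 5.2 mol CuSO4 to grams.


M(CuSO4) = 159.62 g/mol
mass = n × M = 5.2 × 159.62 = 830.02 g

830.02 g


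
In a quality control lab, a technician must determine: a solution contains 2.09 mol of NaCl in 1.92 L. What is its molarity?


M = n/V = 2.09/1.92 = 1.089 mol/L

1.089 M


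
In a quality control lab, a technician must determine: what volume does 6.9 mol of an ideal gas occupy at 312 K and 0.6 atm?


PV = nRT  (R = 0.08206 L·atm/(mol·K))
V = nRT/P = 6.9×0.08206×312/0.6
= 294.431 L

294.431 L


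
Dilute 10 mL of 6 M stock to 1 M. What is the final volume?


C1V1 = C2V2
6 × 10 = 1 × V2
V2 = 60/1 = 60.0 mL

60.0 mL


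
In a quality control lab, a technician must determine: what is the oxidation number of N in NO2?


x + 2(-2) = 0, so x = +4
Oxidation number: +4

+4


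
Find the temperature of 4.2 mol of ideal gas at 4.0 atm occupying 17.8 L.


PV = nRT  (R = 0.08206 L·atm/(mol·K))
T = PV/(nR) = 4.0×17.8/(4.2×0.08206)
= 71.20/0.344652
= 206.59 K

206.59 K


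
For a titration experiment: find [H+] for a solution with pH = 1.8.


[H+] = 10^(-pH) = 10^(-1.8)
= 1.58×10^-2 M

1.58×10^-2 M


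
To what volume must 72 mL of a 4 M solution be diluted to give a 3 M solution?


C1V1 = C2V2
4 × 72 = 3 × V2
V2 = 288/3 = 96.0 mL

96.0 mL


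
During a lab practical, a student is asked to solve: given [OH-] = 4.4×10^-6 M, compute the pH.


pOH = -log10([OH-]) = -log10(4.4×10^-6)
= 6 - log10(4.4) = 5.36
pH = 14 - pOH = 14 - 5.36 = 8.64

8.64


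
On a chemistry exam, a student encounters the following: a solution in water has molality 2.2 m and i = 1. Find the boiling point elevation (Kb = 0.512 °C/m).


ΔTb = Kb × m × i
= 0.512 × 2.2 × 1
= 1.1264 °C

1.1264 °C


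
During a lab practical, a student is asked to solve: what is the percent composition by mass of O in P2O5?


M(P2O5) = 2×30.97 + 5×16.0 = 141.94 g/mol
Mass of O = 5 × 16.0 = 80.00 g/mol
% O = 80.00/141.94 × 100 = 56.36%

56.36%


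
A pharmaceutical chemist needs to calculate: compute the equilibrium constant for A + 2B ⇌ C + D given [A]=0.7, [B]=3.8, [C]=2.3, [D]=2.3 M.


Kc = [C][D]/([A][B]^2)
= (2.3^1 × 2.3^1)/(0.7^1 × 3.8^2)
= 5.29/10.108
= 0.5233

0.5233


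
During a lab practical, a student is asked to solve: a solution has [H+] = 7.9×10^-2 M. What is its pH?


pH = -log10([H+]) = -log10(7.9×10^-2)
= 2 - log10(7.9)
= 2 - 0.9
= 1.1

1.1


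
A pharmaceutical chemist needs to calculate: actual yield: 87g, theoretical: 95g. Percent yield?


% yield = actual/theoretical × 100
= 87/95 × 100
= 91.58%

91.58%


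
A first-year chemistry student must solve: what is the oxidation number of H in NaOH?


H is +1 with nonmetals
Oxidation number: +1

+1


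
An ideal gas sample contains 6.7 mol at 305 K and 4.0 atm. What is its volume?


PV = nRT  (R = 0.08206 L·atm/(mol·K))
V = nRT/P = 6.7×0.08206×305/4.0
= 41.922 L

41.922 L


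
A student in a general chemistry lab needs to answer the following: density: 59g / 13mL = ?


ρ = mass/volume
= 59/13
= 4.538 g/mL

4.538 g/mL


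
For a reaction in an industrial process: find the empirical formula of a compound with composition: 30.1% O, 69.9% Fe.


Assume 100 g sample. Moles of each element:
  O: 30.1/16.0 = 1.881 mol
  Fe: 69.9/55.85 = 1.252 mol
Divide by smallest (1.252):
  O: 1.881/1.252 = 1.5
  Fe: 1.252/1.252 = 1.0
Multiply all ratios by 2 to obtain whole numbers.
Empirical formula: Fe2O3

Fe2O3


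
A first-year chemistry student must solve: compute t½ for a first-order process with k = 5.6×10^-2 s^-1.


t½ = ln2/k = 0.693147/(5.6×10^-2 s^-1)
= 12.38 s

12.38 s


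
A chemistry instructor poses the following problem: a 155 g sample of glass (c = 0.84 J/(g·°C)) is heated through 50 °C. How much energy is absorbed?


q = mcΔT = 155 × 0.84 × 50
= 6510.00 J

6510.00 J


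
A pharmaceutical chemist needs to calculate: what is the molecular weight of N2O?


M(N2O) = 2×14.01 + 1×16.0
= 28.02 + 16.0
= 44.02 g/mol

44.02 g/mol


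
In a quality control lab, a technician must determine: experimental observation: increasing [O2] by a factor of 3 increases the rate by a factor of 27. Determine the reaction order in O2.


rate ∝ [O2]^n
3^n = 27 → n = 3
Order in O2: 3

3


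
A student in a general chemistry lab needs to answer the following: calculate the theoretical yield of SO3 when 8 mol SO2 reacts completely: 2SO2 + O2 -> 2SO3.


Mole ratio SO3:SO2 = 2:2
n(SO3) = 8 × 2/2 = 8.000 mol
mass = 8.000 × 80.07 = 640.56 g

640.56 g


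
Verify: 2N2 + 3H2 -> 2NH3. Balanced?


Equation: 2N2 + 3H2 -> 2NH3
Check atoms: H: 6=6, N: 4≠2
Not balanced

No, not balanced


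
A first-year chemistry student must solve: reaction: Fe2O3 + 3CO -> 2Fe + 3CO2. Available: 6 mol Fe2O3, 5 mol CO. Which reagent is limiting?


Mole ratio available / coefficient:
  Fe2O3: 6/1 = 6.000
  CO: 5/3 = 1.667
Smaller ratio is limiting.

CO


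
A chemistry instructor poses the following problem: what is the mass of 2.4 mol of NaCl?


M(NaCl) = 58.44 g/mol
mass = n × M = 2.4 × 58.44 = 140.26 g

140.26 g


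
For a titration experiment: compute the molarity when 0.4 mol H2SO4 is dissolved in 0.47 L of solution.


M = n/V = 0.4/0.47 = 0.851 mol/L

0.851 M


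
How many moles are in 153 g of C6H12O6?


M(C6H12O6) = 180.16 g/mol
n = mass/M = 153/180.16 = 0.8492 mol

0.8492 mol


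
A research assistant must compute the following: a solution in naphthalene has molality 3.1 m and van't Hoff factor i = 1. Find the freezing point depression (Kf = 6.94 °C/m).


ΔTf = Kf × m × i
= 6.94 × 3.1 × 1
= 21.514 °C

21.514 °C


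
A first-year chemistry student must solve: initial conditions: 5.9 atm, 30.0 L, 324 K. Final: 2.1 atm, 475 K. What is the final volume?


P1V1/T1 = P2V2/T2
V2 = P1V1T2/(T1P2)
= 5.9×30.0×475/(324×2.1)
= 123.567 L

123.567 L


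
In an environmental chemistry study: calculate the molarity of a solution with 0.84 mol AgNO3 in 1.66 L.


M = n/V = 0.84/1.66 = 0.506 mol/L

0.506 M


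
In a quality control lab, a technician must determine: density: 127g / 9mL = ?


ρ = mass/volume
= 127/9
= 14.111 g/mL

14.111 g/mL


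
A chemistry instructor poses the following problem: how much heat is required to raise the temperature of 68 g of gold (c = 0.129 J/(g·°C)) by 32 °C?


q = mcΔT = 68 × 0.129 × 32
= 280.70 J

280.70 J


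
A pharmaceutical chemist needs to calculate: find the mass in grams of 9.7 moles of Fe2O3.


M(Fe2O3) = 159.7 g/mol
mass = n × M = 9.7 × 159.7 = 1549.09 g

1549.09 g


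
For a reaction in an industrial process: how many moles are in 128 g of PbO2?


M(PbO2) = 239.2 g/mol
n = mass/M = 128/239.2 = 0.5351 mol

0.5351 mol


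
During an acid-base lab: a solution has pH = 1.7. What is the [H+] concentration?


[H+] = 10^(-pH) = 10^(-1.7)
= 2.0×10^-2 M

2.0×10^-2 M


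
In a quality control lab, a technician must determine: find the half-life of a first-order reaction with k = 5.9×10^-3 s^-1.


t½ = ln2/k = 0.693147/(5.9×10^-3 s^-1)
= 117.5 s

117.5 s


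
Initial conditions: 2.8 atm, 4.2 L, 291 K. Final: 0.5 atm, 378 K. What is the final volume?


P1V1/T1 = P2V2/T2
V2 = P1V1T2/(T1P2)
= 2.8×4.2×378/(291×0.5)
= 30.552 L

30.552 L


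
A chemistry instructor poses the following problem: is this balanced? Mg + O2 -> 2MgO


Equation: Mg + O2 -> 2MgO
Check atoms: Mg: 1≠2, O: 2=2
Not balanced

No, not balanced


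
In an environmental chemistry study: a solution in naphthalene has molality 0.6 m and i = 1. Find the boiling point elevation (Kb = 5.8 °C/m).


ΔTb = Kb × m × i
= 5.8 × 0.6 × 1
= 3.48 °C

3.48 °C


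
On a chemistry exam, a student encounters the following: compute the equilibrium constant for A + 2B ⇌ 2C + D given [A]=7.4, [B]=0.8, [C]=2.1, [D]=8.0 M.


Kc = [C]^2[D]/([A][B]^2)
= (2.1^2 × 8.0^1)/(7.4^1 × 0.8^2)
= 35.28/4.736
= 7.449

7.449


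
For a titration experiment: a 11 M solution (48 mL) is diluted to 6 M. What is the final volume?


C1V1 = C2V2
11 × 48 = 6 × V2
V2 = 528/6 = 88.0 mL

88.0 mL


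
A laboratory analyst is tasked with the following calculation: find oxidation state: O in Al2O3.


O is usually -2
Oxidation number: -2

-2


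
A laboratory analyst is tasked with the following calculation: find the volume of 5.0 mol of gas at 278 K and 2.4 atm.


PV = nRT  (R = 0.08206 L·atm/(mol·K))
V = nRT/P = 5.0×0.08206×278/2.4
= 47.526 L

47.526 L
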